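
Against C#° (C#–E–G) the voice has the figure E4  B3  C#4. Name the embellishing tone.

The harmony at that moment is C# diminished triad (C#, E, G); B3 is not a chord tone.
It is approached by leap down from E4 and left by step up to C#4.
Leap in, step out — an appoggiatura.

B3 is an appoggiatura.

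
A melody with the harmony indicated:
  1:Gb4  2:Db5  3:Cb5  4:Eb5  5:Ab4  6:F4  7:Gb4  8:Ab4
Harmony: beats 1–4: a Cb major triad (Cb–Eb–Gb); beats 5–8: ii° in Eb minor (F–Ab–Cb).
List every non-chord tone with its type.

Db5 (beat 2) — appoggiatura; Gb4 (beat 7) — passing tone.

The harmony at that moment is Cb major triad (Cb, Eb, Gb); Db5 is not a chord tone.
It is approached by leap up from Gb4 and left by step down to Cb5.
Leap in, step out — an appoggiatura.
The harmony at that moment is F diminished triad (F, Ab, Cb); Gb4 is not a chord tone.
It is approached by step up from F4 and left by step up to Ab4.
Step in, step out in the same direction — a passing tone.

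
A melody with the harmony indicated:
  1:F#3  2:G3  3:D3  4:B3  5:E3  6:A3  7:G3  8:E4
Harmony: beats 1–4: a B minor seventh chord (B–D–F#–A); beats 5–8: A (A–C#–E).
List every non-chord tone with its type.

The harmony at that moment is B minor seventh chord (B, D, F#, A); G3 is not a chord tone.
It is approached by step up from F#3 and left by leap down to D3.
Step in, leap out — an escape tone.
The harmony at that moment is A major triad (A, C#, E); G3 is not a chord tone.
It is approached by step down from A3 and left by leap up to E4.
Step in, leap out — an escape tone.

G3 (beat 2) — escape tone; G3 (beat 7) — escape tone.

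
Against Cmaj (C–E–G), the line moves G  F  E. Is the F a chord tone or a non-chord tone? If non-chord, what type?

The harmony at that moment is C major triad (C, E, G); F is not a chord tone.
It is approached by step down from G and left by step down to E.
Step in, step out in the same direction — a passing tone.

Non-chord tone — a passing tone.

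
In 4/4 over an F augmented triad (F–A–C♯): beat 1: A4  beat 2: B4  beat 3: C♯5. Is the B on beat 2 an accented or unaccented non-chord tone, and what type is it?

Unaccented passing tone.

The harmony at that moment is F augmented triad (F, A, C♯); B4 is not a chord tone.
It is approached by step up from A4 and left by step up to C♯5.
Step in, step out in the same direction — a passing tone.
It falls on a weak beat, so it is unaccented.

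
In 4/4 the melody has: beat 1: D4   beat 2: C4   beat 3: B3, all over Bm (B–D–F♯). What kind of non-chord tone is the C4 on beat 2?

The harmony at that moment is B minor triad (B, D, F♯); C4 is not a chord tone.
It is approached by step down from D4 and left by step down to B3.
Step in, step out in the same direction — a passing tone.

Passing tone.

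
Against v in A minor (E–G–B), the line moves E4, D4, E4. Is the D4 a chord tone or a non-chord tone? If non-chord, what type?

Non-chord tone — a neighbor tone.

The harmony at that moment is E minor triad (E, G, B); D4 is not a chord tone.
It is approached by step down from E4 and left by step up to E4.
Step away and step back to the same note — a neighbor tone (lower neighbor).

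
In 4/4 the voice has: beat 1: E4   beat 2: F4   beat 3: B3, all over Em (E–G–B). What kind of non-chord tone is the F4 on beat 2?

The harmony at that moment is E minor triad (E, G, B); F4 is not a chord tone.
It is approached by step up from E4 and left by leap down to B3.
Step in, leap out, on a weak beat — an escape tone.

Escape tone.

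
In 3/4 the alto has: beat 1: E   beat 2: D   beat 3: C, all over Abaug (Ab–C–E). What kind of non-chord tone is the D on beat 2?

Passing tone.

The harmony at that moment is Ab augmented triad (Ab, C, E); D is not a chord tone.
It is approached by step down from E and left by step down to C.
Step in, step out in the same direction — a passing tone.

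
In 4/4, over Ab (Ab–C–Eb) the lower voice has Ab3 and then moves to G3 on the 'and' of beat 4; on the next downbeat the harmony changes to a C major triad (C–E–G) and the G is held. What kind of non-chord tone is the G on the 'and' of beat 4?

The harmony at that moment is Ab major triad (Ab, C, Eb); G3 is not a chord tone.
It is approached by step down from Ab3 and then sustained as the same pitch into the next harmony.
Arriving early and becoming a chord tone when the harmony changes — an anticipation.

Anticipation.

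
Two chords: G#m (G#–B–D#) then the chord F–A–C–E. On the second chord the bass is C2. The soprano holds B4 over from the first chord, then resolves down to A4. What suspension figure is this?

At the second chord the bass is C2. The suspended B4 lies a seventh above the bass; after resolving down by step to A4, the interval above the bass becomes a sixth.
Suspension figures are named by those two intervals: 7–6.

7–6 suspension.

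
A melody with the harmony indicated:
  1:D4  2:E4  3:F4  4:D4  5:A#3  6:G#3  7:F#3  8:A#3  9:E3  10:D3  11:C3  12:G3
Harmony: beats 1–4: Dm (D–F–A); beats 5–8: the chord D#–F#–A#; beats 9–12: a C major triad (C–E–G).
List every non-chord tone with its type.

The harmony at that moment is D minor triad (D, F, A); E4 is not a chord tone.
It is approached by step up from D4 and left by step up to F4.
Step in, step out in the same direction — a passing tone.
The harmony at that moment is D# minor triad (D#, F#, A#); G#3 is not a chord tone.
It is approached by step down from A#3 and left by step down to F#3.
Step in, step out in the same direction — a passing tone.
The harmony at that moment is C major triad (C, E, G); D3 is not a chord tone.
It is approached by step down from E3 and left by step down to C3.
Step in, step out in the same direction — a passing tone.

E4 (beat 2) — passing tone; G#3 (beat 6) — passing tone; D3 (beat 10) — passing tone.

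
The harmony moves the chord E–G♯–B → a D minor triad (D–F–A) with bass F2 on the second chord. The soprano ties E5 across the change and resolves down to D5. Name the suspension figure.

At the second chord the bass is F2. The suspended E5 lies a seventh above the bass; after resolving down by step to D5, the interval above the bass becomes a sixth.
Suspension figures are named by those two intervals: 7–6.

7–6 suspension.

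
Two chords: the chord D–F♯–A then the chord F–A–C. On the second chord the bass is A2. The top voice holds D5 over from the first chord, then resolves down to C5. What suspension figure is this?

At the second chord the bass is A2. The suspended D5 lies a fourth above the bass; after resolving down by step to C5, the interval above the bass becomes a third.
Suspension figures are named by those two intervals: 4–3.

4–3 suspension.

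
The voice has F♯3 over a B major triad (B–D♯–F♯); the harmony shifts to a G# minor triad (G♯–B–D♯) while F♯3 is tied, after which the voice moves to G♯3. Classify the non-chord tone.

F♯3 is a retardation.

The harmony at that moment is G♯ minor triad (G♯, B, D♯); F♯3 is not a chord tone.
It is held over (the same pitch as the preceding F♯3) and left by step up to G♯3.
Held over from the previous chord and resolving up by step — a retardation.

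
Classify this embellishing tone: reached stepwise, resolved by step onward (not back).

Approach: by step. Departure: by step, continuing in the same direction.
Stepwise on both sides with no change of direction means the note fills in the space between two different chord tones — a passing tone. (Had it turned back to its starting note it would be a neighbor tone instead.)

Passing tone.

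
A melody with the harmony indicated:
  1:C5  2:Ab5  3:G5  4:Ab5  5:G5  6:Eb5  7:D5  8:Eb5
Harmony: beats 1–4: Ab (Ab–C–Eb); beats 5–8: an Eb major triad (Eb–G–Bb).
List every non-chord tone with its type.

The harmony at that moment is Ab major triad (Ab, C, Eb); G5 is not a chord tone.
It is approached by step down from Ab5 and left by step up to Ab5.
Step away and step back to the same note — a neighbor tone (lower neighbor).
The harmony at that moment is Eb major triad (Eb, G, Bb); D5 is not a chord tone.
It is approached by step down from Eb5 and left by step up to Eb5.
Step away and step back to the same note — a neighbor tone (lower neighbor).

G5 (beat 3) — neighbor tone; D5 (beat 7) — neighbor tone.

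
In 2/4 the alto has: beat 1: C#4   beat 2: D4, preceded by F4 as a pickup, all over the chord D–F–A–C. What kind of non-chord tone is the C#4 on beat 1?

Appoggiatura.

The harmony at that moment is D minor seventh chord (D, F, A, C); C#4 is not a chord tone.
It is approached by leap down from F4 and left by step up to D4.
Leap in, step out, metrically accented — an appoggiatura.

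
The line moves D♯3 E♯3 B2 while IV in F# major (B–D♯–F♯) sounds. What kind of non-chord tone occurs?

The harmony at that moment is B major triad (B, D♯, F♯); E♯3 is not a chord tone.
It is approached by step up from D♯3 and left by leap down to B2.
Step in, leap out — an escape tone.

E♯3 is an escape tone.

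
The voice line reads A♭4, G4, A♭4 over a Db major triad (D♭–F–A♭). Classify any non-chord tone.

The harmony at that moment is D♭ major triad (D♭, F, A♭); G4 is not a chord tone.
It is approached by step down from A♭4 and left by step up to A♭4.
Step away and step back to the same note — a neighbor tone (lower neighbor).

G4 is a neighbor tone.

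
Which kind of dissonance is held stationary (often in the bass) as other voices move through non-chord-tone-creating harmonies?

Approach: none. Departure: none — a single pitch is sustained while the chords change around it, passing through harmonies that do not contain it.
No melodic motion at all; the dissonance is created entirely by the moving harmonies against the stationary note — a pedal tone (pedal point).

Pedal tone.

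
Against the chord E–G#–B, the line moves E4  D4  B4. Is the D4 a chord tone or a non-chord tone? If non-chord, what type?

Non-chord tone — an escape tone.

The harmony at that moment is E major triad (E, G#, B); D4 is not a chord tone.
It is approached by step down from E4 and left by leap up to B4.
Step in, leap out — an escape tone.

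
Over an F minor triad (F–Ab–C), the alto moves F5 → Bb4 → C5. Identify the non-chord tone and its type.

Bb4 is an appoggiatura.

The harmony at that moment is F minor triad (F, Ab, C); Bb4 is not a chord tone.
It is approached by leap down from F5 and left by step up to C5.
Leap in, step out — an appoggiatura.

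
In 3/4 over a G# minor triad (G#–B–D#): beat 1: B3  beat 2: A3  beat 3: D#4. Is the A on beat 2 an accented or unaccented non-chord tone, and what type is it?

The harmony at that moment is G# minor triad (G#, B, D#); A3 is not a chord tone.
It is approached by step down from B3 and left by leap up to D#4.
Step in, leap out — an escape tone.
It falls on a weak beat, so it is unaccented.

Unaccented escape tone.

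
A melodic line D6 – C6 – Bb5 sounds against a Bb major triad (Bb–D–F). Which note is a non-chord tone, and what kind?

C6 is a passing tone.

The harmony at that moment is Bb major triad (Bb, D, F); C6 is not a chord tone.
It is approached by step down from D6 and left by step down to Bb5.
Step in, step out in the same direction — a passing tone.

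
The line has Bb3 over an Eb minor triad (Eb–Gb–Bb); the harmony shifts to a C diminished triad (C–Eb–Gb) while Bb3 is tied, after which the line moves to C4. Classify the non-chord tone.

Bb3 is a retardation.

The harmony at that moment is C diminished triad (C, Eb, Gb); Bb3 is not a chord tone.
It is held over (the same pitch as the preceding Bb3) and left by step up to C4.
Held over from the previous chord and resolving up by step — a retardation.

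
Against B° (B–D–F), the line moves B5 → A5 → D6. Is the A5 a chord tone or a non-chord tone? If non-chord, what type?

The harmony at that moment is B diminished triad (B, D, F); A5 is not a chord tone.
It is approached by step down from B5 and left by leap up to D6.
Step in, leap out — an escape tone.

Non-chord tone — an escape tone.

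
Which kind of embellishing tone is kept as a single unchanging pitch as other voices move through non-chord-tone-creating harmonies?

Pedal tone.

Approach: none. Departure: none — a single pitch is sustained while the chords change around it, passing through harmonies that do not contain it.
No melodic motion at all; the dissonance is created entirely by the moving harmonies against the stationary note — a pedal tone (pedal point).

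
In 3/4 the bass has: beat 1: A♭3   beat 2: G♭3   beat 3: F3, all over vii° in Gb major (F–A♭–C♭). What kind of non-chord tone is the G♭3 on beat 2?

The harmony at that moment is F diminished triad (F, A♭, C♭); G♭3 is not a chord tone.
It is approached by step down from A♭3 and left by step down to F3.
Step in, step out in the same direction — a passing tone.

Passing tone.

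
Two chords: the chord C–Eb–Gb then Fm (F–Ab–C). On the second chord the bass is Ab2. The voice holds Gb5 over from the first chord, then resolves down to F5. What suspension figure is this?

7–6 suspension.

At the second chord the bass is Ab2. The suspended Gb5 lies a seventh above the bass; after resolving down by step to F5, the interval above the bass becomes a sixth.
Suspension figures are named by those two intervals: 7–6.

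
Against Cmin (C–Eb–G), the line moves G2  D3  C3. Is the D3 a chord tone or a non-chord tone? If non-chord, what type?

The harmony at that moment is C minor triad (C, Eb, G); D3 is not a chord tone.
It is approached by leap up from G2 and left by step down to C3.
Leap in, step out — an appoggiatura.

Non-chord tone — an appoggiatura.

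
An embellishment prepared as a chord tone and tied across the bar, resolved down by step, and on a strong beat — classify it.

Approach: by preparation — the pitch is first a chord tone, then held (tied or repeated) while the harmony changes under it. Departure: down by step. Metric position: strong.
A prepared dissonance that resolves downward by step — a suspension. (The same figure resolving upward would be a retardation.)

Suspension.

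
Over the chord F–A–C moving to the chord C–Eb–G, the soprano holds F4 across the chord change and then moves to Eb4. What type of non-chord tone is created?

F4 is a suspension.

The harmony at that moment is C minor triad (C, Eb, G); F4 is not a chord tone.
It is held over (the same pitch as the preceding F4) and left by step down to Eb4.
Held over from the previous chord and resolving down by step — a suspension.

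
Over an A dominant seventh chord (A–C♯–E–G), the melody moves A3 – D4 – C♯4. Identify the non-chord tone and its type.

The harmony at that moment is A dominant seventh chord (A, C♯, E, G); D4 is not a chord tone.
It is approached by leap up from A3 and left by step down to C♯4.
Leap in, step out — an appoggiatura.

D4 is an appoggiatura.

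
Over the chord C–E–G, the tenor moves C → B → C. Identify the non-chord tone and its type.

The harmony at that moment is C major triad (C, E, G); B is not a chord tone.
It is approached by step down from C and left by step up to C.
Step away and step back to the same note — a neighbor tone (lower neighbor).

B is a neighbor tone.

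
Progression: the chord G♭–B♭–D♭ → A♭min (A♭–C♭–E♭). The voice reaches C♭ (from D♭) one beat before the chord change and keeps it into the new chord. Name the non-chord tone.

The harmony at that moment is G♭ major triad (G♭, B♭, D♭); C♭ is not a chord tone.
It is approached by step down from D♭ and then sustained as the same pitch into the next harmony.
Arriving early and becoming a chord tone when the harmony changes — an anticipation.

C♭ is an anticipation.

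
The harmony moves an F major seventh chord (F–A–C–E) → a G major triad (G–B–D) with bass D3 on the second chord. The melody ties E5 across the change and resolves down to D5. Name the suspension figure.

At the second chord the bass is D3. The suspended E5 lies a ninth above the bass; after resolving down by step to D5, the interval above the bass becomes an octave.
Suspension figures are named by those two intervals: 9–8.

9–8 suspension.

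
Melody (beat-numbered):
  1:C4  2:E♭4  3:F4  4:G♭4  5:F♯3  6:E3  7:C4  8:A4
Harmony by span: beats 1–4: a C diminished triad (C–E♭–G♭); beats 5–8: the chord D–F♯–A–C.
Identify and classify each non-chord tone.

F4 (beat 3) — passing tone; E3 (beat 6) — escape tone.

The harmony at that moment is C diminished triad (C, E♭, G♭); F4 is not a chord tone.
It is approached by step up from E♭4 and left by step up to G♭4.
Step in, step out in the same direction — a passing tone.
The harmony at that moment is D dominant seventh chord (D, F♯, A, C); E3 is not a chord tone.
It is approached by step down from F♯3 and left by leap up to C4.
Step in, leap out — an escape tone.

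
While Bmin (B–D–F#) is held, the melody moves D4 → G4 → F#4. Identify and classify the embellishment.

The harmony at that moment is B minor triad (B, D, F#); G4 is not a chord tone.
It is approached by leap up from D4 and left by step down to F#4.
Leap in, step out — an appoggiatura.

G4 is an appoggiatura.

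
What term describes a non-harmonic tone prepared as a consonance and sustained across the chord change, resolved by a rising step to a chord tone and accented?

Retardation.

Approach: by preparation — the pitch is first a chord tone, then held (tied or repeated) while the harmony changes under it. Departure: up by step. Metric position: strong.
A prepared dissonance that resolves upward by step — a retardation. (The same figure resolving downward would be a suspension.)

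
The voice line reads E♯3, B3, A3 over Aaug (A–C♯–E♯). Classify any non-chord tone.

The harmony at that moment is A augmented triad (A, C♯, E♯); B3 is not a chord tone.
It is approached by leap up from E♯3 and left by step down to A3.
Leap in, step out — an appoggiatura.

B3 is an appoggiatura.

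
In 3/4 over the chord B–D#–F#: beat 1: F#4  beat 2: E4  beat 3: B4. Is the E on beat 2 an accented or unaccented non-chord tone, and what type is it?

The harmony at that moment is B major triad (B, D#, F#); E4 is not a chord tone.
It is approached by step down from F#4 and left by leap up to B4.
Step in, leap out — an escape tone.
It falls on a weak beat, so it is unaccented.

Unaccented escape tone.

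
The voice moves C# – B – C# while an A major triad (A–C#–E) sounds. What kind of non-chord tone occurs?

B is a neighbor tone.

The harmony at that moment is A major triad (A, C#, E); B is not a chord tone.
It is approached by step down from C# and left by step up to C#.
Step away and step back to the same note — a neighbor tone (lower neighbor).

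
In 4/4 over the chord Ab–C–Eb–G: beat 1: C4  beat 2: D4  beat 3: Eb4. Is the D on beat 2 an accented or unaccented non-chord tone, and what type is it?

The harmony at that moment is Ab major seventh chord (Ab, C, Eb, G); D4 is not a chord tone.
It is approached by step up from C4 and left by step up to Eb4.
Step in, step out in the same direction — a passing tone.
It falls on a weak beat, so it is unaccented.

Unaccented passing tone.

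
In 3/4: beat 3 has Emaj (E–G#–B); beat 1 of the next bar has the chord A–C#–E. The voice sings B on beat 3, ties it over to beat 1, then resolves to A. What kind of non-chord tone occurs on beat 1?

Suspension.

The harmony at that moment is A major triad (A, C#, E); B is not a chord tone.
It is held over (the same pitch as the preceding B) and left by step down to A.
Held over from the previous chord and resolving down by step — a suspension.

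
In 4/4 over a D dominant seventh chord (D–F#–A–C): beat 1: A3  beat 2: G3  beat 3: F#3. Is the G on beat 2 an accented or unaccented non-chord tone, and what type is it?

The harmony at that moment is D dominant seventh chord (D, F#, A, C); G3 is not a chord tone.
It is approached by step down from A3 and left by step down to F#3.
Step in, step out in the same direction — a passing tone.
It falls on a weak beat, so it is unaccented.

Unaccented passing tone.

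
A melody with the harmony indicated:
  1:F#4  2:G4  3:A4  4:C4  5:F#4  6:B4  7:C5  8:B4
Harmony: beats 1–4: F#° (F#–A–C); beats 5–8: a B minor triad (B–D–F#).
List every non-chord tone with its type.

The harmony at that moment is F# diminished triad (F#, A, C); G4 is not a chord tone.
It is approached by step up from F#4 and left by step up to A4.
Step in, step out in the same direction — a passing tone.
The harmony at that moment is B minor triad (B, D, F#); C5 is not a chord tone.
It is approached by step up from B4 and left by step down to B4.
Step away and step back to the same note — a neighbor tone (upper neighbor).

G4 (beat 2) — passing tone; C5 (beat 7) — neighbor tone.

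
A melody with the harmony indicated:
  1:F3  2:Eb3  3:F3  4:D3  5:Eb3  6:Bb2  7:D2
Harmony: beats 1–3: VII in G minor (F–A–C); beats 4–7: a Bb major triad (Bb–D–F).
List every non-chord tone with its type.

The harmony at that moment is F major triad (F, A, C); Eb3 is not a chord tone.
It is approached by step down from F3 and left by step up to F3.
Step away and step back to the same note — a neighbor tone (lower neighbor).
The harmony at that moment is Bb major triad (Bb, D, F); Eb3 is not a chord tone.
It is approached by step up from D3 and left by leap down to Bb2.
Step in, leap out — an escape tone.

Eb3 (beat 2) — neighbor tone; Eb3 (beat 5) — escape tone.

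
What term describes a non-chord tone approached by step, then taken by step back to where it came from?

Neighbor tone.

Approach: by step. Departure: by step in the opposite direction, back to the starting pitch.
Stepwise on both sides but reversing to return to the same chord tone — a neighbor tone. (Had it continued onward in the same direction it would be a passing tone instead.)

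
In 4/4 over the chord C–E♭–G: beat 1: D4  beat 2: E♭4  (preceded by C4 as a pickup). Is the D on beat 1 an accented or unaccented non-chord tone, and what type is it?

Accented passing tone.

The harmony at that moment is C minor triad (C, E♭, G); D4 is not a chord tone.
It is approached by step up from C4 and left by step up to E♭4.
Step in, step out in the same direction — a passing tone.
It falls on the downbeat, so it is accented.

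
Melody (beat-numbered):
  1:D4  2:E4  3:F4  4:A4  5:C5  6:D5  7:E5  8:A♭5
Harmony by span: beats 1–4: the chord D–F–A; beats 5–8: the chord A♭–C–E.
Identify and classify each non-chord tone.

The harmony at that moment is D minor triad (D, F, A); E4 is not a chord tone.
It is approached by step up from D4 and left by step up to F4.
Step in, step out in the same direction — a passing tone.
The harmony at that moment is A♭ augmented triad (A♭, C, E); D5 is not a chord tone.
It is approached by step up from C5 and left by step up to E5.
Step in, step out in the same direction — a passing tone.

E4 (beat 2) — passing tone; D5 (beat 6) — passing tone.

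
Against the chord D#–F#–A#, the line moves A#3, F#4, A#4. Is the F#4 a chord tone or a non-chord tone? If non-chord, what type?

D# minor triad contains D#, F#, A#; F# is the third, so it is a chord tone.

Chord tone (the third of D# minor triad).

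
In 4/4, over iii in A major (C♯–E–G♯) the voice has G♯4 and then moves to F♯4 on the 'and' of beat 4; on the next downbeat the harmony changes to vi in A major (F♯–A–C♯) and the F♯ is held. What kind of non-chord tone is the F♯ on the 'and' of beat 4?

Anticipation.

The harmony at that moment is C♯ minor triad (C♯, E, G♯); F♯4 is not a chord tone.
It is approached by step down from G♯4 and then sustained as the same pitch into the next harmony.
Arriving early and becoming a chord tone when the harmony changes — an anticipation.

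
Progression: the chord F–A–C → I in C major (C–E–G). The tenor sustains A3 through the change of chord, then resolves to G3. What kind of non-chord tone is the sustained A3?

The harmony at that moment is C major triad (C, E, G); A3 is not a chord tone.
It is held over (the same pitch as the preceding A3) and left by step down to G3.
Held over from the previous chord and resolving down by step — a suspension.

A3 is a suspension.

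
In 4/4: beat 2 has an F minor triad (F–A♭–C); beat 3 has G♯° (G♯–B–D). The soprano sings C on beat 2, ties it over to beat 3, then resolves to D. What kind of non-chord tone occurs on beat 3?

The harmony at that moment is G♯ diminished triad (G♯, B, D); C is not a chord tone.
It is held over (the same pitch as the preceding C) and left by step up to D.
Held over from the previous chord and resolving up by step — a retardation.

Retardation.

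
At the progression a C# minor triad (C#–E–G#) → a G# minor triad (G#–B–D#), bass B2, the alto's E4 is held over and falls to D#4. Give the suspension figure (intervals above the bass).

4–3 suspension.

At the second chord the bass is B2. The suspended E4 lies a fourth above the bass; after resolving down by step to D#4, the interval above the bass becomes a third.
Suspension figures are named by those two intervals: 4–3.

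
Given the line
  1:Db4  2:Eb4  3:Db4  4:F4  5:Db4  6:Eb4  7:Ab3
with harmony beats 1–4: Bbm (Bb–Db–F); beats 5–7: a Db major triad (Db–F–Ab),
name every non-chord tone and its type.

The harmony at that moment is Bb minor triad (Bb, Db, F); Eb4 is not a chord tone.
It is approached by step up from Db4 and left by step down to Db4.
Step away and step back to the same note — a neighbor tone (upper neighbor).
The harmony at that moment is Db major triad (Db, F, Ab); Eb4 is not a chord tone.
It is approached by step up from Db4 and left by leap down to Ab3.
Step in, leap out — an escape tone.

Eb4 (beat 2) — neighbor tone; Eb4 (beat 6) — escape tone.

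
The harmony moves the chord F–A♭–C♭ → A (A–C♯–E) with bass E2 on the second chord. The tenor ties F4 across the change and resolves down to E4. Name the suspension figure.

At the second chord the bass is E2. The suspended F4 lies a ninth above the bass; after resolving down by step to E4, the interval above the bass becomes an octave.
Suspension figures are named by those two intervals: 9–8.

9–8 suspension.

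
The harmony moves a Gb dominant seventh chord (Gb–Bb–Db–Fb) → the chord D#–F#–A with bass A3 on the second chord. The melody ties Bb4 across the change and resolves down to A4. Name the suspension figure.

At the second chord the bass is A3. The suspended Bb4 lies a ninth above the bass; after resolving down by step to A4, the interval above the bass becomes an octave.
Suspension figures are named by those two intervals: 9–8.

9–8 suspension.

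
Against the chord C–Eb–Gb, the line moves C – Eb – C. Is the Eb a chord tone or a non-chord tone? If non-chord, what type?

C diminished triad contains C, Eb, Gb; Eb is the third, so it is a chord tone.

Chord tone (the third of C diminished triad).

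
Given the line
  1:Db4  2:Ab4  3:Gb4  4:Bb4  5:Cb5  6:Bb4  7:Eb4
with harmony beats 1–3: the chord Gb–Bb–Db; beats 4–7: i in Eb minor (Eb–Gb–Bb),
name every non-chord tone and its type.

The harmony at that moment is Gb major triad (Gb, Bb, Db); Ab4 is not a chord tone.
It is approached by leap up from Db4 and left by step down to Gb4.
Leap in, step out — an appoggiatura.
The harmony at that moment is Eb minor triad (Eb, Gb, Bb); Cb5 is not a chord tone.
It is approached by step up from Bb4 and left by step down to Bb4.
Step away and step back to the same note — a neighbor tone (upper neighbor).

Ab4 (beat 2) — appoggiatura; Cb5 (beat 5) — neighbor tone.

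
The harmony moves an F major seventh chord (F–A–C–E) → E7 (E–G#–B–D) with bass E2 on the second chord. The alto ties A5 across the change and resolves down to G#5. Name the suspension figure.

4–3 suspension.

At the second chord the bass is E2. The suspended A5 lies a fourth above the bass; after resolving down by step to G#5, the interval above the bass becomes a third.
Suspension figures are named by those two intervals: 4–3.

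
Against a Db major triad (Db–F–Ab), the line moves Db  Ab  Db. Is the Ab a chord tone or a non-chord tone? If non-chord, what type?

Chord tone (the fifth of Db major triad).

Db major triad contains Db, F, Ab; Ab is the fifth, so it is a chord tone.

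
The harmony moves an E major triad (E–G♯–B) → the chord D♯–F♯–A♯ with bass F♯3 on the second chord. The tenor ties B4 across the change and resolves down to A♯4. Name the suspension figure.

4–3 suspension.

At the second chord the bass is F♯3. The suspended B4 lies a fourth above the bass; after resolving down by step to A♯4, the interval above the bass becomes a third.
Suspension figures are named by those two intervals: 4–3.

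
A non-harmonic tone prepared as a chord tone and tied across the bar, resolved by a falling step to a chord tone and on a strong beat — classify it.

Suspension.

Approach: by preparation — the pitch is first a chord tone, then held (tied or repeated) while the harmony changes under it. Departure: down by step. Metric position: strong.
A prepared dissonance that resolves downward by step — a suspension. (The same figure resolving upward would be a retardation.)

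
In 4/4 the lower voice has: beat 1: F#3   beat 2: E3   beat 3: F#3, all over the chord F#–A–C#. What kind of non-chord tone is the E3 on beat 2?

Lower neighbor tone.

The harmony at that moment is F# minor triad (F#, A, C#); E3 is not a chord tone.
It is approached by step down from F#3 and left by step up to F#3.
Step away and step back to the same note — a neighbor tone (lower neighbor).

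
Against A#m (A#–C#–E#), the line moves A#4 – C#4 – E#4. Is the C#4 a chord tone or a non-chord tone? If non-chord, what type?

Chord tone (the third of A# minor triad).

A# minor triad contains A#, C#, E#; C# is the third, so it is a chord tone.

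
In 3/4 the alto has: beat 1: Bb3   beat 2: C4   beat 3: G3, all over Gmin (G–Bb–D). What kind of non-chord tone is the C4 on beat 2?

The harmony at that moment is G minor triad (G, Bb, D); C4 is not a chord tone.
It is approached by step up from Bb3 and left by leap down to G3.
Step in, leap out, on a weak beat — an escape tone.

Escape tone.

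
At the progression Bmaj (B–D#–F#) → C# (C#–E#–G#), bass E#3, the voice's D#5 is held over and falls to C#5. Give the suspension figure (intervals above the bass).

At the second chord the bass is E#3. The suspended D#5 lies a seventh above the bass; after resolving down by step to C#5, the interval above the bass becomes a sixth.
Suspension figures are named by those two intervals: 7–6.

7–6 suspension.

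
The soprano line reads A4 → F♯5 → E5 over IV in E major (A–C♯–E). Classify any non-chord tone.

F♯5 is an appoggiatura.

The harmony at that moment is A major triad (A, C♯, E); F♯5 is not a chord tone.
It is approached by leap up from A4 and left by step down to E5.
Leap in, step out — an appoggiatura.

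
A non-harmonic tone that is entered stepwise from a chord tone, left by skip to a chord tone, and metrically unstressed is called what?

Approach: by step. Departure: by leap. Metric position: weak.
Step in, leap out, from a weak position — an escape tone (échappée). (It is the mirror image of the appoggiatura, which leaps in and steps out on a strong beat.)

Escape tone.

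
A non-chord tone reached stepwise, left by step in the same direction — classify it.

Approach: by step. Departure: by step, continuing in the same direction.
Stepwise on both sides with no change of direction means the note fills in the space between two different chord tones — a passing tone. (Had it turned back to its starting note it would be a neighbor tone instead.)

Passing tone.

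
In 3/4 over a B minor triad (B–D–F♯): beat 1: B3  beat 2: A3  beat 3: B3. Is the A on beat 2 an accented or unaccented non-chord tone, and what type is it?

Unaccented neighbor tone.

The harmony at that moment is B minor triad (B, D, F♯); A3 is not a chord tone.
It is approached by step down from B3 and left by step up to B3.
Step away and step back to the same note — a neighbor tone (lower neighbor).
It falls on a weak beat, so it is unaccented.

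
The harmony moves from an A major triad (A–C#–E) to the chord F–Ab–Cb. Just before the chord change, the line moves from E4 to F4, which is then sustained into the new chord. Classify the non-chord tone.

The harmony at that moment is A major triad (A, C#, E); F4 is not a chord tone.
It is approached by step up from E4 and then sustained as the same pitch into the next harmony.
Arriving early and becoming a chord tone when the harmony changes — an anticipation.

F4 is an anticipation.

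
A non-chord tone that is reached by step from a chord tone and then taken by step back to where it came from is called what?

Approach: by step. Departure: by step in the opposite direction, back to the starting pitch.
Stepwise on both sides but reversing to return to the same chord tone — a neighbor tone. (Had it continued onward in the same direction it would be a passing tone instead.)

Neighbor tone.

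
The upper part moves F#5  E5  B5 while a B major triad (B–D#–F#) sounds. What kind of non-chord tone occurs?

E5 is an escape tone.

The harmony at that moment is B major triad (B, D#, F#); E5 is not a chord tone.
It is approached by step down from F#5 and left by leap up to B5.
Step in, leap out — an escape tone.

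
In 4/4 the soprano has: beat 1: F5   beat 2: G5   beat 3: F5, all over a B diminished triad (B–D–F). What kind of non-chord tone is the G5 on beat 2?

The harmony at that moment is B diminished triad (B, D, F); G5 is not a chord tone.
It is approached by step up from F5 and left by step down to F5.
Step away and step back to the same note — a neighbor tone (upper neighbor).

Upper neighbor tone.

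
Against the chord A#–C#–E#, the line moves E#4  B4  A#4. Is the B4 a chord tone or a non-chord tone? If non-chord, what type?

The harmony at that moment is A# minor triad (A#, C#, E#); B4 is not a chord tone.
It is approached by leap up from E#4 and left by step down to A#4.
Leap in, step out — an appoggiatura.

Non-chord tone — an appoggiatura.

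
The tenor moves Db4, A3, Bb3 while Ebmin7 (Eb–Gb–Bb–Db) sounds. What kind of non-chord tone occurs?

A3 is an appoggiatura.

The harmony at that moment is Eb minor seventh chord (Eb, Gb, Bb, Db); A3 is not a chord tone.
It is approached by leap down from Db4 and left by step up to Bb3.
Leap in, step out — an appoggiatura.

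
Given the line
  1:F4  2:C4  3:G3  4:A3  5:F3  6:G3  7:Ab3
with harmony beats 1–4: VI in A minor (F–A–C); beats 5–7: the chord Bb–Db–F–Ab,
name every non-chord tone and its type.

The harmony at that moment is F major triad (F, A, C); G3 is not a chord tone.
It is approached by leap down from C4 and left by step up to A3.
Leap in, step out — an appoggiatura.
The harmony at that moment is Bb minor seventh chord (Bb, Db, F, Ab); G3 is not a chord tone.
It is approached by step up from F3 and left by step up to Ab3.
Step in, step out in the same direction — a passing tone.

G3 (beat 3) — appoggiatura; G3 (beat 6) — passing tone.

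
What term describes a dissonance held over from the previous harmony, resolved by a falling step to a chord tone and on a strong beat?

Approach: by preparation — the pitch is first a chord tone, then held (tied or repeated) while the harmony changes under it. Departure: down by step. Metric position: strong.
A prepared dissonance that resolves downward by step — a suspension. (The same figure resolving upward would be a retardation.)

Suspension.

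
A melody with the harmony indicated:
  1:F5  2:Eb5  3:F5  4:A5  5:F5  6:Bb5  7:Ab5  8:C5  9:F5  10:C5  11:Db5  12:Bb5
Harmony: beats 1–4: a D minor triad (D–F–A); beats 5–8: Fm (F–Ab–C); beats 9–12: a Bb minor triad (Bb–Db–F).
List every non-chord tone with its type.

The harmony at that moment is D minor triad (D, F, A); Eb5 is not a chord tone.
It is approached by step down from F5 and left by step up to F5.
Step away and step back to the same note — a neighbor tone (lower neighbor).
The harmony at that moment is F minor triad (F, Ab, C); Bb5 is not a chord tone.
It is approached by leap up from F5 and left by step down to Ab5.
Leap in, step out — an appoggiatura.
The harmony at that moment is Bb minor triad (Bb, Db, F); C5 is not a chord tone.
It is approached by leap down from F5 and left by step up to Db5.
Leap in, step out — an appoggiatura.

Eb5 (beat 2) — neighbor tone; Bb5 (beat 6) — appoggiatura; C5 (beat 10) — appoggiatura.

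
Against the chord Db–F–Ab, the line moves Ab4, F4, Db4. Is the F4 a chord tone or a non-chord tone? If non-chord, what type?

Chord tone (the third of Db major triad).

Db major triad contains Db, F, Ab; F is the third, so it is a chord tone.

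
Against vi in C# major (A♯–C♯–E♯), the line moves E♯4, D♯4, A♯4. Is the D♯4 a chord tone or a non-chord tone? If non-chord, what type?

The harmony at that moment is A♯ minor triad (A♯, C♯, E♯); D♯4 is not a chord tone.
It is approached by step down from E♯4 and left by leap up to A♯4.
Step in, leap out — an escape tone.

Non-chord tone — an escape tone.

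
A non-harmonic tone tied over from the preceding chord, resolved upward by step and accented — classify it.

Approach: by preparation — the pitch is first a chord tone, then held (tied or repeated) while the harmony changes under it. Departure: up by step. Metric position: strong.
A prepared dissonance that resolves upward by step — a retardation. (The same figure resolving downward would be a suspension.)

Retardation.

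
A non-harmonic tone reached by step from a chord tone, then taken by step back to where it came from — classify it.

Neighbor tone.

Approach: by step. Departure: by step in the opposite direction, back to the starting pitch.
Stepwise on both sides but reversing to return to the same chord tone — a neighbor tone. (Had it continued onward in the same direction it would be a passing tone instead.)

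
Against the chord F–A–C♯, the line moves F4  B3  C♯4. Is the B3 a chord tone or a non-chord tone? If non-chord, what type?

Non-chord tone — an appoggiatura.

The harmony at that moment is F augmented triad (F, A, C♯); B3 is not a chord tone.
It is approached by leap down from F4 and left by step up to C♯4.
Leap in, step out — an appoggiatura.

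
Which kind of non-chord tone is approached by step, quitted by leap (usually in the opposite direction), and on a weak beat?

Approach: by step. Departure: by leap. Metric position: weak.
Step in, leap out, from a weak position — an escape tone (échappée). (It is the mirror image of the appoggiatura, which leaps in and steps out on a strong beat.)

Escape tone.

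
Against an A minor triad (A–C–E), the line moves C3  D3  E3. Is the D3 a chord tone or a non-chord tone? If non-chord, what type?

The harmony at that moment is A minor triad (A, C, E); D3 is not a chord tone.
It is approached by step up from C3 and left by step up to E3.
Step in, step out in the same direction — a passing tone.

Non-chord tone — a passing tone.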